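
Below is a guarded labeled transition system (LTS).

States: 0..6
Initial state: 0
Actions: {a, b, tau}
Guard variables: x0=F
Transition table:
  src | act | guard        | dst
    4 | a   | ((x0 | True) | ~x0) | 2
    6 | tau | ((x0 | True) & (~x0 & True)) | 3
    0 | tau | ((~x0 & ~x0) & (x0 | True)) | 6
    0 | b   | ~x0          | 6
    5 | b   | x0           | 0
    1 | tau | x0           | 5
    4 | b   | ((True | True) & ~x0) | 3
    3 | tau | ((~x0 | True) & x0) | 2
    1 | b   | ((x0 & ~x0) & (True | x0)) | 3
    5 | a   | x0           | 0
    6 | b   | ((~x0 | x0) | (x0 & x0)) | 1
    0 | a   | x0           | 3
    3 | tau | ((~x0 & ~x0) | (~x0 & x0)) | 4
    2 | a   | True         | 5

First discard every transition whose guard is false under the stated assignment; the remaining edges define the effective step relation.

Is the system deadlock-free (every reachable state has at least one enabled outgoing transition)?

Answer: DEADLOCK at state 1

Analysis:
R = {0,1,2,3,4,5,6}
  0: b→6  tau→6  [2 out]
  1: ∅  [deadlock]
  2: a→5  [1 out]
  3: tau→4  [1 out]
  4: a→2  b→3  [2 out]
  5: ∅  [deadlock]
  6: b→1  tau→3  [2 out]
trace reaching 1: tau·b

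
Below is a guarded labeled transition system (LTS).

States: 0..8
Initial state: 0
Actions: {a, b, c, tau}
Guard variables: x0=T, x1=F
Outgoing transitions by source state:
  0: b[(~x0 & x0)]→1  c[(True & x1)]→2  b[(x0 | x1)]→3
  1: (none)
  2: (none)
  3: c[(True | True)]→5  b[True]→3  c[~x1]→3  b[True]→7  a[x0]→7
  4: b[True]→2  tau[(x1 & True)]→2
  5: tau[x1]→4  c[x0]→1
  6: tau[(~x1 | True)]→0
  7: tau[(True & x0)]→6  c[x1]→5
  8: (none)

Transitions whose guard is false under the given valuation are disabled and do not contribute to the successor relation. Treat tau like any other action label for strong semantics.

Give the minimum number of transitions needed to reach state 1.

Breadth-first toward 1:
  depth 0: {0}
  depth 1: {3}
  depth 2: {5,7}
  depth 3: {1,6}
first hit 1 at d=3 via b·c·c

Answer: 3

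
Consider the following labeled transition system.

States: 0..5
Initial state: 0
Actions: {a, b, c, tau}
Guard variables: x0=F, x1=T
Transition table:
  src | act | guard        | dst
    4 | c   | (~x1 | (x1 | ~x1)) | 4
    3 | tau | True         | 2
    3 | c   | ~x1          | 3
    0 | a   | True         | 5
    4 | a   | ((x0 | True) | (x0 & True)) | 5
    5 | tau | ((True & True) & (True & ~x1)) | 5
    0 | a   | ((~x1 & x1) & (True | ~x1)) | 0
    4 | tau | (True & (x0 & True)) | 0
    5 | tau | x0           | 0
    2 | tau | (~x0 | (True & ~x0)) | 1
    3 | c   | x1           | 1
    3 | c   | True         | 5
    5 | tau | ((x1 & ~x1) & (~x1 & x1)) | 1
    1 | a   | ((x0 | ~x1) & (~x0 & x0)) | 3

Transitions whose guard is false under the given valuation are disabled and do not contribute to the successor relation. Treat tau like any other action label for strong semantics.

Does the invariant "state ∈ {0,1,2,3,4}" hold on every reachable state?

Answer: INVARIANT VIOLATED at state 5

Trace:
Inv-set: {0,1,2,3,4}
Reachable = {0,5}
  0: ✓
  5: outside
reach 5 via a — violates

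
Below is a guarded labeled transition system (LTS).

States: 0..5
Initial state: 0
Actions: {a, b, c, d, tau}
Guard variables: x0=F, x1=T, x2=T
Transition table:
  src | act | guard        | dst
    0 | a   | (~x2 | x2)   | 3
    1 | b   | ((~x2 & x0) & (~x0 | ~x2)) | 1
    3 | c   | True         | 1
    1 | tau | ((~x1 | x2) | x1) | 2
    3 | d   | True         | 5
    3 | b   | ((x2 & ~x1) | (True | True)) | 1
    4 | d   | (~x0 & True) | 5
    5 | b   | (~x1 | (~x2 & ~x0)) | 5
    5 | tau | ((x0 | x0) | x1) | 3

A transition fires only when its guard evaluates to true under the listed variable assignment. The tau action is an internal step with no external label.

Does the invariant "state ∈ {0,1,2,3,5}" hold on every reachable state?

Allowed set {0,1,2,3,5}
R = {0,1,2,3,5}
  0: safe
  1: safe
  2: safe
  3: safe
  5: safe

Answer: INVARIANT HOLDS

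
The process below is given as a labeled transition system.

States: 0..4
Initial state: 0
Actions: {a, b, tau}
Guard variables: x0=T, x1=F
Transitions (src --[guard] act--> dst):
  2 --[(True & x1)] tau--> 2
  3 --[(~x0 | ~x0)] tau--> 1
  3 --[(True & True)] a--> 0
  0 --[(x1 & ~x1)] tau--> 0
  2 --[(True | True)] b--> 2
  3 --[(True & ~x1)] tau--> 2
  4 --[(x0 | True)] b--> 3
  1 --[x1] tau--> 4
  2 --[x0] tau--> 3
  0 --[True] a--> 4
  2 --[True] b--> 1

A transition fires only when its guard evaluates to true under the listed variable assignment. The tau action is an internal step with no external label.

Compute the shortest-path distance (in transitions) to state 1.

Answer: 4

Analysis:
BFS to 1:
  Layer 0: {0}
  Layer 1: {4}
  Layer 2: {3}
  Layer 3: {2}
  Layer 4: {1}
1 enters at depth 4; path a·b·tau·b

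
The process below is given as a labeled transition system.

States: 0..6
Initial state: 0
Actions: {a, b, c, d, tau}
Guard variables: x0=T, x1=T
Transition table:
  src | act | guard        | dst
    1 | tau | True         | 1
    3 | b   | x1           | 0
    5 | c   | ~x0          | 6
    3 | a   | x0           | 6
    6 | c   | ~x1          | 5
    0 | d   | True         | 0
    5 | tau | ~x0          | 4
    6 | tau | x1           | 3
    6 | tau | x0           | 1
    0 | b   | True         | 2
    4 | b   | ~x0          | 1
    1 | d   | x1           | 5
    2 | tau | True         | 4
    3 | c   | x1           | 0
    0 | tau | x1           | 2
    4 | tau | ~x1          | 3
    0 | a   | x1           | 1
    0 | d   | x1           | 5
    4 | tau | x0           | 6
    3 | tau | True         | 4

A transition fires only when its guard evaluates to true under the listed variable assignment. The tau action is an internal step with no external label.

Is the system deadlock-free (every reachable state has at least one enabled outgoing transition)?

R = {0,1,2,3,4,5,6}
  0: a→1  b→2  d→0  d→5  tau→2  [deg 5]
  1: d→5  tau→1  [deg 2]
  2: tau→4  [deg 1]
  3: a→6  b→0  c→0  tau→4  [deg 4]
  4: tau→6  [deg 1]
  5: ∅  [no exit]
  6: tau→1  tau→3  [deg 2]
Path to 5: d

Answer: DEADLOCK at state 5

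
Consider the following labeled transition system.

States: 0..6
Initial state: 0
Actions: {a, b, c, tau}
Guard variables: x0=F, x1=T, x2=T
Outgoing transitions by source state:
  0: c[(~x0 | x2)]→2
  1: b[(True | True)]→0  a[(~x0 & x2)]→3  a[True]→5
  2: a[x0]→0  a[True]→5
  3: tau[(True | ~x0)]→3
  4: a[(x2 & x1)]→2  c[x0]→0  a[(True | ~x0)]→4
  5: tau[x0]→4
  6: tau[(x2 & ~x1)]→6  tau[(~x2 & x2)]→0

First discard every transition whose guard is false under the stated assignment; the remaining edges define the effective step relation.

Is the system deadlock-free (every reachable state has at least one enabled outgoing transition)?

Answer: DEADLOCK at state 5

Trace:
R = {0,2,5}
  0: c→2  [1 exit(s)]
  2: a→5  [1 exit(s)]
  5: ∅  [deadlock]
trace reaching 5: c·a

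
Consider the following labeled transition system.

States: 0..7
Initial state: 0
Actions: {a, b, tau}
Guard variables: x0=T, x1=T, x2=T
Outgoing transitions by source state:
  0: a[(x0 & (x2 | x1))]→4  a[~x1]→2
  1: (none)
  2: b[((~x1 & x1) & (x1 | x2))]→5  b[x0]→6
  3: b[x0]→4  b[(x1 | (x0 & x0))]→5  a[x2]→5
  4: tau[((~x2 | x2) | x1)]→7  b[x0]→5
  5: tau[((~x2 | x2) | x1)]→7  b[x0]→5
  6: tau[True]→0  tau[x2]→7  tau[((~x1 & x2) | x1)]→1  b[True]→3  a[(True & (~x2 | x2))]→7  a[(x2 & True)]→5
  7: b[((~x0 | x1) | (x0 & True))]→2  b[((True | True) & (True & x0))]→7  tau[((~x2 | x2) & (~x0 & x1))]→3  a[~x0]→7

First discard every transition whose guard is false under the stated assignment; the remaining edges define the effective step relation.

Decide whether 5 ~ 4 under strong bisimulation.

Refine partition for ~:
  π0 = {{0,1,2,3,4,5,6,7}}
  π1 = {{0},{1},{2,7},{3},{4,5},{6}}
  π2 = {{0},{1},{2},{3},{4,5},{6},{7}}
7 equivalence class(es) (converged in 3)
class of 5: {4,5}; class of 4: {4,5}

Answer: BISIMILAR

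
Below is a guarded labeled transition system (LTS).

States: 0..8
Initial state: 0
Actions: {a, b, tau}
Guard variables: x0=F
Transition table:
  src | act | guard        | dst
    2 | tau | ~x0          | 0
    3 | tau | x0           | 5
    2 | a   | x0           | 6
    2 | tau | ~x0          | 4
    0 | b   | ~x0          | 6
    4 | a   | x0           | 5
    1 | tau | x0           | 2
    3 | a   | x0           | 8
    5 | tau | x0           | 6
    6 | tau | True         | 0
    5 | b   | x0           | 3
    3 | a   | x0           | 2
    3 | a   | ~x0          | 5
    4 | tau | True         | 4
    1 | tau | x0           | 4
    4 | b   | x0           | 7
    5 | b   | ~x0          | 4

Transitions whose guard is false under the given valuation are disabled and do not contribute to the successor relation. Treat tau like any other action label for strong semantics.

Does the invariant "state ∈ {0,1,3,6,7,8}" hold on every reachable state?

Inv-set: {0,1,3,6,7,8}
R = {0,6}
  0: ok
  6: ok

Answer: INVARIANT HOLDS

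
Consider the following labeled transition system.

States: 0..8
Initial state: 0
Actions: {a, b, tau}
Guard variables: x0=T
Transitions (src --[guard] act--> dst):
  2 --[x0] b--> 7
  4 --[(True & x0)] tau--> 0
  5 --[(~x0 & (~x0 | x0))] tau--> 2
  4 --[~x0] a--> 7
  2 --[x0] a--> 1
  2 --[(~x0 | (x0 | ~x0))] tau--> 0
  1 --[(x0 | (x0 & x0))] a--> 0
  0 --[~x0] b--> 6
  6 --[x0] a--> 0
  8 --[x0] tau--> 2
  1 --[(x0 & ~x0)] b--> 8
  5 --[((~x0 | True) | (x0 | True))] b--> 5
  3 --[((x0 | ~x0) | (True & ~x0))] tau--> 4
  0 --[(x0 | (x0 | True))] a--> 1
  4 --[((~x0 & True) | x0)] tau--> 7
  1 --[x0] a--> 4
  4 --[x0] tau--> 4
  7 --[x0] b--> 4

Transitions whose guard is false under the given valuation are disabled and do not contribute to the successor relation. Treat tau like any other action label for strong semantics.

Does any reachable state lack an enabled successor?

Reach set: {0,1,4,7}
  0: a→1  [1 exit(s)]
  1: a→0  a→4  [2 exit(s)]
  4: tau→0  tau→4  tau→7  [3 exit(s)]
  7: b→4  [1 exit(s)]

Answer: DEADLOCK-FREE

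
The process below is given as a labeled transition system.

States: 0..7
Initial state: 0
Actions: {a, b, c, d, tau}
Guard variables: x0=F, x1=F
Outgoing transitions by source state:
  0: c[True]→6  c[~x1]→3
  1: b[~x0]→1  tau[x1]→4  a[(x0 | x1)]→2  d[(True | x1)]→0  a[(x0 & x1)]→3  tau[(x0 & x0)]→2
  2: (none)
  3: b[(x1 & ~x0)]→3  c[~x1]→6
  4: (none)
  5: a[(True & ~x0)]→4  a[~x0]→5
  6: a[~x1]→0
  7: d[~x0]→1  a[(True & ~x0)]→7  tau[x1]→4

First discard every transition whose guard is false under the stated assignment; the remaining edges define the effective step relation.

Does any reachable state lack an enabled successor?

R = {0,3,6}
  0: c→3  c→6  [deg 2]
  3: c→6  [deg 1]
  6: a→0  [deg 1]

Answer: DEADLOCK-FREE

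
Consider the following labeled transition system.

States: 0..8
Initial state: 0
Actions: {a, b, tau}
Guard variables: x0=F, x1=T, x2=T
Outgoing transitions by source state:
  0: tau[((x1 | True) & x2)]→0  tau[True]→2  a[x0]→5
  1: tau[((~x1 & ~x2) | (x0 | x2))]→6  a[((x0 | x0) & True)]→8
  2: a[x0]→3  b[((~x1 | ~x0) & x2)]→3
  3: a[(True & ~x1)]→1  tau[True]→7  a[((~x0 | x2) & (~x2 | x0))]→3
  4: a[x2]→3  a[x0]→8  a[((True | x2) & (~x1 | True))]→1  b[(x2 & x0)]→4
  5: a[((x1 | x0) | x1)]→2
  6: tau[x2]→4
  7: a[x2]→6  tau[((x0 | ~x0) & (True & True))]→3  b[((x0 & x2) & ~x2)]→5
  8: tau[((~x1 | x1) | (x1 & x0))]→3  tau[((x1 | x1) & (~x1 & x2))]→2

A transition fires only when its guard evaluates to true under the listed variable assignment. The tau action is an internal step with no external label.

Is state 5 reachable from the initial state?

After dropping false guards: 12 live edges.
depth 0: {0}
depth 1: {2}  now seen {0,2}
depth 2: {3}  now seen {0,2,3}
depth 3: {7}  now seen {0,2,3,7}
depth 4: {6}  now seen {0,2,3,6,7}
depth 5: {4}  now seen {0,2,3,4,6,7}
depth 6: {1}  now seen {0,1,2,3,4,6,7}
R = {0,1,2,3,4,6,7}

Answer: UNREACHABLE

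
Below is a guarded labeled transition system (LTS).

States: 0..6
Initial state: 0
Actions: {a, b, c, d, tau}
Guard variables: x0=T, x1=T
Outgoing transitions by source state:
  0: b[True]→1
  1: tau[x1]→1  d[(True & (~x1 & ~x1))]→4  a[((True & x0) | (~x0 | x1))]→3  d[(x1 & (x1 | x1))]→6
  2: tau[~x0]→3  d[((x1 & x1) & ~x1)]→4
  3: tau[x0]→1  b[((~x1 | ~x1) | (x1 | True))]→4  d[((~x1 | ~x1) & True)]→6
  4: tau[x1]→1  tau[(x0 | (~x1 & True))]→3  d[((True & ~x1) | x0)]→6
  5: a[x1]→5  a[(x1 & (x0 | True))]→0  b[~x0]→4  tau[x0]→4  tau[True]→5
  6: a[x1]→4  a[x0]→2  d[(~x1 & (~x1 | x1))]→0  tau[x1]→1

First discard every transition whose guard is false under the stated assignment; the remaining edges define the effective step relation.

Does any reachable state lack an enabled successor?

Answer: DEADLOCK at state 2

Working:
Reach set: {0,1,2,3,4,6}
  0: b→1  [1 exit(s)]
  1: a→3  d→6  tau→1  [3 exit(s)]
  2: ∅  [no exit]
  3: b→4  tau→1  [2 exit(s)]
  4: d→6  tau→1  tau→3  [3 exit(s)]
  6: a→2  a→4  tau→1  [3 exit(s)]
witness 2: b·d·a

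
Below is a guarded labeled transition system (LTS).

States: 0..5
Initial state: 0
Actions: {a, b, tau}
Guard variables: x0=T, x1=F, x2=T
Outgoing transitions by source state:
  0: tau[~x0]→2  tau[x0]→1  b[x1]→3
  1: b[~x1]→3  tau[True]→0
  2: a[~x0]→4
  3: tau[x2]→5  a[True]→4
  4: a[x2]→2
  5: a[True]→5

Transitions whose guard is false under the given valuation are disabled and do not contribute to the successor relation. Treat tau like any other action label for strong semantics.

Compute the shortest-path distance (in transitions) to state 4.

Answer: 3

Trace:
Breadth-first toward 4:
  depth 0: {0}
  depth 1: {1}
  depth 2: {3}
  depth 3: {4,5}
4 enters at depth 3; path tau·b·a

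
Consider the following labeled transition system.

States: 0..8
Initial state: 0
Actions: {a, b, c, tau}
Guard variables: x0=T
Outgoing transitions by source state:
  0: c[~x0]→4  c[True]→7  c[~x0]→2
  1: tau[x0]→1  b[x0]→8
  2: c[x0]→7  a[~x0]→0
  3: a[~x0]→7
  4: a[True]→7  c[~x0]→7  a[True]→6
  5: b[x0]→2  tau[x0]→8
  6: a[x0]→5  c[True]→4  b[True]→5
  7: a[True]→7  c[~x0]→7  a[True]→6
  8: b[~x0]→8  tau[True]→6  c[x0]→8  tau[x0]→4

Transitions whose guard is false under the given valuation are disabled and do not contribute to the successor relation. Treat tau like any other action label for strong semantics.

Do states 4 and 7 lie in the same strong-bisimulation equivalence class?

Refine partition for ~:
  π0 = {{0,1,2,3,4,5,6,7,8}}
  π1 = {{0,2},{1,5},{3},{4,7},{6},{8}}
  π2 = {{0,2},{1},{3},{4,7},{5},{6},{8}}
Fixed point at round 3; 7 class(es).
class of 4: {4,7}; class of 7: {4,7}

Answer: BISIMILAR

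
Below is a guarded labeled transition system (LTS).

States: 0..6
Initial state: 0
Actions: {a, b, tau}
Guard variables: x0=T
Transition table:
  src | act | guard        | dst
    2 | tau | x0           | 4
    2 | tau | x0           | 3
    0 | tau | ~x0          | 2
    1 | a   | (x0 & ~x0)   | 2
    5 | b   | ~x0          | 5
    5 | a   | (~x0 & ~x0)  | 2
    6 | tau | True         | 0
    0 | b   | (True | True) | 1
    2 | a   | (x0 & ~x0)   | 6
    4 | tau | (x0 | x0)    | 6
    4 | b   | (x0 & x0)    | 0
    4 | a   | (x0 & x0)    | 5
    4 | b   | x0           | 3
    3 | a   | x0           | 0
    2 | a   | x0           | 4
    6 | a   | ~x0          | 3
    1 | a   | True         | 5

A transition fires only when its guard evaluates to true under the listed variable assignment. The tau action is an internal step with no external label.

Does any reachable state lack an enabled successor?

R = {0,1,5}
  0: b→1  [1 out]
  1: a→5  [1 out]
  5: ∅  [STUCK]
Path to 5: b·a

Answer: DEADLOCK at state 5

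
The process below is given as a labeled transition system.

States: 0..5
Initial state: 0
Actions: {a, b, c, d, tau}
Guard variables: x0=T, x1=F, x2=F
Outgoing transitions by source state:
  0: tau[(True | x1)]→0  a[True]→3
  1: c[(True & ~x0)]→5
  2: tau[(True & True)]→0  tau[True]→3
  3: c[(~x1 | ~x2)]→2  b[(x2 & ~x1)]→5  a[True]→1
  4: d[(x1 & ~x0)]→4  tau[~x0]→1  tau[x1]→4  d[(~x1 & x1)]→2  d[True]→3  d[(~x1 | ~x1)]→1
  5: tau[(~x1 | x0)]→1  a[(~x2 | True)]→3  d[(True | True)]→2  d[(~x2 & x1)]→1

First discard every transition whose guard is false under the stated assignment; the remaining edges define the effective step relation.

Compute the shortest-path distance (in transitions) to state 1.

Layered search for 1:
  L0 = {0}
  L1 = {3}
  L2 = {1,2}
depth(1)=2, e.g. a·a

Answer: 2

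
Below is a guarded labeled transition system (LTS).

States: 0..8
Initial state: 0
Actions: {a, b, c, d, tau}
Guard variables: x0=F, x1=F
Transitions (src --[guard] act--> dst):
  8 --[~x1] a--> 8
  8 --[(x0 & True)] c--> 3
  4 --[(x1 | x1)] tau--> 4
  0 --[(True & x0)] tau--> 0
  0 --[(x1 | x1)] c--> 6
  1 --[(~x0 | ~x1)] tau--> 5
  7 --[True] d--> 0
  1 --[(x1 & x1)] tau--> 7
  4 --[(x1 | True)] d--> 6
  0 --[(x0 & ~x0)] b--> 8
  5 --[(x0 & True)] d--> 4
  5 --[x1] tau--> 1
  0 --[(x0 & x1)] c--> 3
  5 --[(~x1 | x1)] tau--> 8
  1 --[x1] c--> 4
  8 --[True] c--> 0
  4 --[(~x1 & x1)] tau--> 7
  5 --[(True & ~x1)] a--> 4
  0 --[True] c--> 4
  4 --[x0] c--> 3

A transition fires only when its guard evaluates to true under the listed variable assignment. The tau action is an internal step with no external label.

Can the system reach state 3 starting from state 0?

Answer: UNREACHABLE

Working:
8 transition(s) survive guard evaluation.
Layer 0: {0}
Layer 1: {4}  now seen {0,4}
Layer 2: {6}  now seen {0,4,6}
Reach set: {0,4,6}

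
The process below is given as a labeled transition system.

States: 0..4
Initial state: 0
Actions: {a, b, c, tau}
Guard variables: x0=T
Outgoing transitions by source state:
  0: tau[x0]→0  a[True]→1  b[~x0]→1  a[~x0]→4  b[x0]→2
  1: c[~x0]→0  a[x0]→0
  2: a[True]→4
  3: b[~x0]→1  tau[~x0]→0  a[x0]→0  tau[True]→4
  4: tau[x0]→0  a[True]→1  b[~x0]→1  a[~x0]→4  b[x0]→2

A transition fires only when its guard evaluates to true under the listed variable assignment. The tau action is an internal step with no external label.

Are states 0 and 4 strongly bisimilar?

Compute ~ classes (split until stable):
  round 0: {{0,1,2,3,4}}
  round 1: {{0,4},{1,2},{3}}
stable after 2 split(s): 3 block(s)
class of 0: {0,4}; class of 4: {0,4}

Answer: BISIMILAR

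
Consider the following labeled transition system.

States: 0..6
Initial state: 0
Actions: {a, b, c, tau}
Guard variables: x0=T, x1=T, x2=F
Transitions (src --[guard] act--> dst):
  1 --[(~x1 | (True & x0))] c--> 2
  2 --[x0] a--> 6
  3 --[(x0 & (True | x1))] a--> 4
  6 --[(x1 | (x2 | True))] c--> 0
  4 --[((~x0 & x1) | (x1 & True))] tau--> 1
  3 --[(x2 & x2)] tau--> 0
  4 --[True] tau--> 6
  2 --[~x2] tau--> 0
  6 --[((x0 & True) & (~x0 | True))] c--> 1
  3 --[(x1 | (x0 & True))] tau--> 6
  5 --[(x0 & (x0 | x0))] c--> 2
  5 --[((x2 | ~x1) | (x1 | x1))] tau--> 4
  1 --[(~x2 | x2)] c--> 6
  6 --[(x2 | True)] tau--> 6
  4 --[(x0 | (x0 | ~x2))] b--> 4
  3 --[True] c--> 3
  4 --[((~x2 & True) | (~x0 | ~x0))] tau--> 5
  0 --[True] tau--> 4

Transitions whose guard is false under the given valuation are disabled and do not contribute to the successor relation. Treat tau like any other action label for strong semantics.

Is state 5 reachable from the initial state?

17 transition(s) survive guard evaluation.
depth 0: {0}
depth 1: {4}  total {0,4}
depth 2: {1,5,6}  total {0,1,4,5,6}
depth 3: {2}  total {0,1,2,4,5,6}
Reach set: {0,1,2,4,5,6}
trace reaching 5: tau·tau

Answer: REACHABLE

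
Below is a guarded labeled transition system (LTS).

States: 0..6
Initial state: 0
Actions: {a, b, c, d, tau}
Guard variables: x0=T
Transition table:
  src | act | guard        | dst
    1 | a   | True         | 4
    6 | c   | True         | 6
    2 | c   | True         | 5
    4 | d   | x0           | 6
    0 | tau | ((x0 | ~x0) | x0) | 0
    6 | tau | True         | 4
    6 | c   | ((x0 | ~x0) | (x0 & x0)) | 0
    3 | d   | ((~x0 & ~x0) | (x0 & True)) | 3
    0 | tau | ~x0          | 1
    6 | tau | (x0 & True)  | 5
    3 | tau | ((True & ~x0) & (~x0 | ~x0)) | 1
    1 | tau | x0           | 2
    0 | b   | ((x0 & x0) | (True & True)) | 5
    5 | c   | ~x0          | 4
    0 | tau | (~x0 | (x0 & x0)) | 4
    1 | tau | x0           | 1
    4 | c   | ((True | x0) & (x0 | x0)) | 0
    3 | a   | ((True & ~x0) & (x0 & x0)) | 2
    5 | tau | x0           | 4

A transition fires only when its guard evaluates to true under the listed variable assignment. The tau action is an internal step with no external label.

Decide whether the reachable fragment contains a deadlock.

Reachable = {0,4,5,6}
  0: b→5  tau→0  tau→4  [3 out]
  4: c→0  d→6  [2 out]
  5: tau→4  [1 out]
  6: c→0  c→6  tau→4  tau→5  [4 out]

Answer: DEADLOCK-FREE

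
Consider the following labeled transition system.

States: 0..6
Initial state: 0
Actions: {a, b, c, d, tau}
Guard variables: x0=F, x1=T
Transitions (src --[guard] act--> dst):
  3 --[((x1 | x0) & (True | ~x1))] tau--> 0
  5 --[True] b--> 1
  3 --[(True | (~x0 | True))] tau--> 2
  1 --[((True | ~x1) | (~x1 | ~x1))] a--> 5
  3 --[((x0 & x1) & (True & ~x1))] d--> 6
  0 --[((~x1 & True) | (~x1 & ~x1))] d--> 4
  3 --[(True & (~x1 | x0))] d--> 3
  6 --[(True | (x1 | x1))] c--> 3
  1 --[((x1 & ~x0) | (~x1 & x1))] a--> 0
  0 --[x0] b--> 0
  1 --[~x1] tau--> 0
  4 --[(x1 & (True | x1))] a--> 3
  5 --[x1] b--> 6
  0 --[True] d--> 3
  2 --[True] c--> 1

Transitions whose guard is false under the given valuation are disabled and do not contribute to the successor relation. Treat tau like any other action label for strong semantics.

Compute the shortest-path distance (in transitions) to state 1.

Answer: 3

Analysis:
Layered search for 1:
  L0 = {0}
  L1 = {3}
  L2 = {2}
  L3 = {1}
1 enters at depth 3; path d·tau·c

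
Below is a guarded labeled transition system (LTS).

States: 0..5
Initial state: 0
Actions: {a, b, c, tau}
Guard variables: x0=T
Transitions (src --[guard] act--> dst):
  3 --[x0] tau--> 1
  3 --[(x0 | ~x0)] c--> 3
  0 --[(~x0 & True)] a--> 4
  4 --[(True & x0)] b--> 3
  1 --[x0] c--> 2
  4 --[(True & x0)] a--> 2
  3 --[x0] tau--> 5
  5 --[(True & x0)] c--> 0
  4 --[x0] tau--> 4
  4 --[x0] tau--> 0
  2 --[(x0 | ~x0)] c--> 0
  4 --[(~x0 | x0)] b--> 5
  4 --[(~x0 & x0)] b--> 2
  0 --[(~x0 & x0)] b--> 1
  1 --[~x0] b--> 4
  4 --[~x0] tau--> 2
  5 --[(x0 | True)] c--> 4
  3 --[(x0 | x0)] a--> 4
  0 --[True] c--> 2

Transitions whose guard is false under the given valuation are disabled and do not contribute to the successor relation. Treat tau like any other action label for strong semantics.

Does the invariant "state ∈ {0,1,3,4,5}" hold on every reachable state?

Allowed set {0,1,3,4,5}
R = {0,2}
  0: safe
  2: outside
counterexample path to 2: c

Answer: INVARIANT VIOLATED at state 2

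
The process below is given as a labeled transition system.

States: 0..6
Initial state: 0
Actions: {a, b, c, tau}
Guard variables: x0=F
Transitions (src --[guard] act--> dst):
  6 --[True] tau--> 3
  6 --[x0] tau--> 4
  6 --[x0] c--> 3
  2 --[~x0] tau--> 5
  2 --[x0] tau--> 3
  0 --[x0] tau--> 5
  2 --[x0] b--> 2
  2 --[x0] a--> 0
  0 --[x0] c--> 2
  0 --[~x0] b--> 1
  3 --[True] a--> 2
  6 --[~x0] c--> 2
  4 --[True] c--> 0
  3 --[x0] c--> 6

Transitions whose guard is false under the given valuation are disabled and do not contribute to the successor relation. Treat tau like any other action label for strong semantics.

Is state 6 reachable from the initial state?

Answer: UNREACHABLE

Analysis:
6 transition(s) survive guard evaluation.
Layer 0: {0}
Layer 1: {1}  total {0,1}
Reachable = {0,1}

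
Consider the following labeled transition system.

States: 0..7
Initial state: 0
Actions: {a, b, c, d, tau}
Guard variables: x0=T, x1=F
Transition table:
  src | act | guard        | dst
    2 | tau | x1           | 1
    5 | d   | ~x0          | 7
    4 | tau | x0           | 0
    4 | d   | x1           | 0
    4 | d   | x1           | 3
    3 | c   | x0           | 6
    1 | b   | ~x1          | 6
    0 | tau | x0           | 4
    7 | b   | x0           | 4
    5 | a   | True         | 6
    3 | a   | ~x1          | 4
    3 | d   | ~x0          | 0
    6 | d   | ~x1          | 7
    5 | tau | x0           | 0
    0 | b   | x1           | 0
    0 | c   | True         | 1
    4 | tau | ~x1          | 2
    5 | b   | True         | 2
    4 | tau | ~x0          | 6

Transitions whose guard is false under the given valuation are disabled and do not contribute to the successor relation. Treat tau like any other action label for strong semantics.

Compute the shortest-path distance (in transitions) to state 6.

Answer: 2

Working:
Breadth-first toward 6:
  L0 = {0}
  L1 = {1,4}
  L2 = {2,6}
6 enters at depth 2; path c·b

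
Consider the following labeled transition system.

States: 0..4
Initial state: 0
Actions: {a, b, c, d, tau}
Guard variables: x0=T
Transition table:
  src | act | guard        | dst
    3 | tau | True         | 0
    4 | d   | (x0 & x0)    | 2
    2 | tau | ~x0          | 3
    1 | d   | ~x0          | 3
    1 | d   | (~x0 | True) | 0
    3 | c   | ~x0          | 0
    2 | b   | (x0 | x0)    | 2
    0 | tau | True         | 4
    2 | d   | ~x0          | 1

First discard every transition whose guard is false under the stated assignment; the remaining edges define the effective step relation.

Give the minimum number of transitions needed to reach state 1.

Answer: UNREACHABLE

Working:
BFS to 1:
  L0 = {0}
  L1 = {4}
  L2 = {2}
1 never appears.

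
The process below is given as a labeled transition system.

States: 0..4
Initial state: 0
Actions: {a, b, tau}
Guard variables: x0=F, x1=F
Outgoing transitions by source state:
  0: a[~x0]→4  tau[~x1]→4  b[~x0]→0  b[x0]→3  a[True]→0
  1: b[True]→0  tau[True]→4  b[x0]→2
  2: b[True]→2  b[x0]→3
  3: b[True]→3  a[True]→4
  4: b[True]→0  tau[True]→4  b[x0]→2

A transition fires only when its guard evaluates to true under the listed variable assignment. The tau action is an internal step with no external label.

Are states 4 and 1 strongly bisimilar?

Bisimulation quotient by refinement:
  π0 = {{0,1,2,3,4}}
  π1 = {{0},{1,4},{2},{3}}
stable after 2 split(s): 4 block(s)
4∈{1,4}, 1∈{1,4}

Answer: BISIMILAR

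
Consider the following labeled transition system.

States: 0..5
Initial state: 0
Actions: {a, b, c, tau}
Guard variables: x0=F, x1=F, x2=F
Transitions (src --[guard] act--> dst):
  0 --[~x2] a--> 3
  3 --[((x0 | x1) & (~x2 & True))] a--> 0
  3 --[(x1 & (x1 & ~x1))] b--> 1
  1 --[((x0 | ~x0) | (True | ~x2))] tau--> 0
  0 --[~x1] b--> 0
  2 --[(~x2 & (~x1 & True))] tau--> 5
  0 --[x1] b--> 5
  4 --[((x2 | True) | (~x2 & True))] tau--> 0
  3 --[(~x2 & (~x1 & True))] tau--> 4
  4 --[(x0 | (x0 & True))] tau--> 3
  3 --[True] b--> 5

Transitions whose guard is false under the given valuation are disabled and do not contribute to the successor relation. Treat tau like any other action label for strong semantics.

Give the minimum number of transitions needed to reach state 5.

Answer: 2

Working:
BFS to 5:
  Layer 0: {0}
  Layer 1: {3}
  Layer 2: {4,5}
depth(5)=2, e.g. a·b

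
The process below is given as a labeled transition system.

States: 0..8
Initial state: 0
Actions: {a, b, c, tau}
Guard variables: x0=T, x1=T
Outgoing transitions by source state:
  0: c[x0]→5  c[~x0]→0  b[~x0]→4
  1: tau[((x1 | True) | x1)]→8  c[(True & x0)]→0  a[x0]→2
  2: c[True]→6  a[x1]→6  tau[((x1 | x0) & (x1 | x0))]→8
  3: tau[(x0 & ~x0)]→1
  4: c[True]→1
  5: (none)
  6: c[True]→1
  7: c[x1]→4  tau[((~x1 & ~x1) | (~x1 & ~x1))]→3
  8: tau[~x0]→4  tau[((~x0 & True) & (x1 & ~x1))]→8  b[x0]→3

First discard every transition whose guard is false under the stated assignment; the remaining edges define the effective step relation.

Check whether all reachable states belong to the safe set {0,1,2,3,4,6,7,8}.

Safe = {0,1,2,3,4,6,7,8}
Reachable = {0,5}
  0: ok
  5: VIOLATES
witness against invariant: c → 5

Answer: INVARIANT VIOLATED at state 5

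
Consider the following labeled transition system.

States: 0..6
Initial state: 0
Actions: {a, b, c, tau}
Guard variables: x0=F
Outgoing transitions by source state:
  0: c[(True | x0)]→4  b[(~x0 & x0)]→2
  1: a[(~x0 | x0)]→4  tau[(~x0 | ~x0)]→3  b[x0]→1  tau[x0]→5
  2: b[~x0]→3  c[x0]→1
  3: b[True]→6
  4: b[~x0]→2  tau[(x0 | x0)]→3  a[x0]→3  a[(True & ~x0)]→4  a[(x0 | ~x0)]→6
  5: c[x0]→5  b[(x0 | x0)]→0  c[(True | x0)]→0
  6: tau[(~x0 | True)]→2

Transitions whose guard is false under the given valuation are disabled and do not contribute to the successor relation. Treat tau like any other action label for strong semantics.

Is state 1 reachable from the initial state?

Answer: UNREACHABLE

Working:
10 transition(s) survive guard evaluation.
depth 0: {0}
depth 1: {4}  now seen {0,4}
depth 2: {2,6}  now seen {0,2,4,6}
depth 3: {3}  now seen {0,2,3,4,6}
Reach set: {0,2,3,4,6}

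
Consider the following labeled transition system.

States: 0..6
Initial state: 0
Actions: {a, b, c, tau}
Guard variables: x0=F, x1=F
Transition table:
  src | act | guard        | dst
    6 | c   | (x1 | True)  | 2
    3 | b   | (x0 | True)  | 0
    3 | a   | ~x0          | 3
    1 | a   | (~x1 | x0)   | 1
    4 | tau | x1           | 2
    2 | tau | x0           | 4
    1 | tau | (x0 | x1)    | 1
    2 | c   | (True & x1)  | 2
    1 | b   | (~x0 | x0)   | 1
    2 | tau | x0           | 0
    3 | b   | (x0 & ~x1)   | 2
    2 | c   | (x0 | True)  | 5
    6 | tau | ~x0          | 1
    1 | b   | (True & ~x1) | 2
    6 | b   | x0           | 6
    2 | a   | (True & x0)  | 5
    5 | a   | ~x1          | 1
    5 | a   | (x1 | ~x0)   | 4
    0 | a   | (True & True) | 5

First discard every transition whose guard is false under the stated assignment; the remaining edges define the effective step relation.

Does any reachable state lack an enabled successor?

R = {0,1,2,4,5}
  0: a→5  [1 out]
  1: a→1  b→1  b→2  [3 out]
  2: c→5  [1 out]
  4: ∅  [no exit]
  5: a→1  a→4  [2 out]
trace reaching 4: a·a

Answer: DEADLOCK at state 4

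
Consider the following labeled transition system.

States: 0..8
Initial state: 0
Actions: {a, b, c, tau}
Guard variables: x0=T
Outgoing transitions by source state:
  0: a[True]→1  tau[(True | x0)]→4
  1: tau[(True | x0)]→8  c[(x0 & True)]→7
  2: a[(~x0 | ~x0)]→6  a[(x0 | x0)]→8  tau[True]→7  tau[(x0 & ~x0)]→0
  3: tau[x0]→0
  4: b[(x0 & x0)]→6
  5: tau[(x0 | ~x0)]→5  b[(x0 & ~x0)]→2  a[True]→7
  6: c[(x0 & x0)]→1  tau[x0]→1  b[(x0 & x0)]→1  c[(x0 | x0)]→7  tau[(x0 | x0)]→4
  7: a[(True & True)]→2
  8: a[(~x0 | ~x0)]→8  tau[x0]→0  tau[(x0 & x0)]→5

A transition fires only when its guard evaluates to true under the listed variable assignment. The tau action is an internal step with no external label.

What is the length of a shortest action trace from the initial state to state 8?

BFS to 8:
  depth 0: {0}
  depth 1: {1,4}
  depth 2: {6,7,8}
8 enters at depth 2; path a·tau

Answer: 2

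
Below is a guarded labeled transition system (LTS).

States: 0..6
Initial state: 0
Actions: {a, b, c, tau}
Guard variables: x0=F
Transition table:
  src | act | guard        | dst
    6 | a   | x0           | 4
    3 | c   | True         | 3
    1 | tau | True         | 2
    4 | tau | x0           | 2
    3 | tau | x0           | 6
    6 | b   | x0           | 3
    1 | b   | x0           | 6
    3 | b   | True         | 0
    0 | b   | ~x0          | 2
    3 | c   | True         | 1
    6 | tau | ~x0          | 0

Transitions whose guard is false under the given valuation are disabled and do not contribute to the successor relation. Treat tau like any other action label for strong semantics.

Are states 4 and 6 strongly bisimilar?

Answer: NOT BISIMILAR

Trace:
Refine partition for ~:
  π0 = {{0,1,2,3,4,5,6}}
  π1 = {{0},{1,6},{2,4,5},{3}}
  π2 = {{0},{1},{2,4,5},{3},{6}}
5 equivalence class(es) (converged in 3)
4∈{2,4,5}, 6∈{6}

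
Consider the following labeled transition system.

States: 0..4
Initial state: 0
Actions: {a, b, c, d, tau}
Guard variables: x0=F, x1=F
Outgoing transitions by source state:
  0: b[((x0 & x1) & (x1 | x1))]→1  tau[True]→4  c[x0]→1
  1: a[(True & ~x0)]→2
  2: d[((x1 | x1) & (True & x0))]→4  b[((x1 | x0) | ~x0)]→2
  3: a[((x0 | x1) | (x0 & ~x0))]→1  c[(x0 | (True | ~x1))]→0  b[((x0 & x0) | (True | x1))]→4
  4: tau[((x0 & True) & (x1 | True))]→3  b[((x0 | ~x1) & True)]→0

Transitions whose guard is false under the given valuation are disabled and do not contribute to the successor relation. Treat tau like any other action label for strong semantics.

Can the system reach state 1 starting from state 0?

Answer: UNREACHABLE

Analysis:
6 transition(s) survive guard evaluation.
Layer 0: {0}
Layer 1: {4}  total {0,4}
Reachable = {0,4}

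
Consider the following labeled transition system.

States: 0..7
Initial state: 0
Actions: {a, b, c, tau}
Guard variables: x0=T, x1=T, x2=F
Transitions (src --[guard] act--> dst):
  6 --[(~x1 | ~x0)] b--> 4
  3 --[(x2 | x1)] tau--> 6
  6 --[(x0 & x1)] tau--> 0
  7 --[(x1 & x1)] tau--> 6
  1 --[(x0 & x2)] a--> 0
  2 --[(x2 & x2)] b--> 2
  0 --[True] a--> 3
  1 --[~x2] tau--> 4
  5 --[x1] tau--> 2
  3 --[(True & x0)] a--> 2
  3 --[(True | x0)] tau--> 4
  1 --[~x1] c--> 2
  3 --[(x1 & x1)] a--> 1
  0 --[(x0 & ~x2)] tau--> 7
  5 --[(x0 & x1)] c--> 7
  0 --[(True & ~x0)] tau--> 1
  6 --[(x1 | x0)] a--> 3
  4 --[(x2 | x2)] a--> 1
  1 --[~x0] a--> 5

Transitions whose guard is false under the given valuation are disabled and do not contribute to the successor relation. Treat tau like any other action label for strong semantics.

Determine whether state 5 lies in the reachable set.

Guard filter leaves 12 enabled edge(s).
depth 0: {0}
depth 1: {3,7}  cumulative {0,3,7}
depth 2: {1,2,4,6}  cumulative {0,1,2,3,4,6,7}
R = {0,1,2,3,4,6,7}

Answer: UNREACHABLE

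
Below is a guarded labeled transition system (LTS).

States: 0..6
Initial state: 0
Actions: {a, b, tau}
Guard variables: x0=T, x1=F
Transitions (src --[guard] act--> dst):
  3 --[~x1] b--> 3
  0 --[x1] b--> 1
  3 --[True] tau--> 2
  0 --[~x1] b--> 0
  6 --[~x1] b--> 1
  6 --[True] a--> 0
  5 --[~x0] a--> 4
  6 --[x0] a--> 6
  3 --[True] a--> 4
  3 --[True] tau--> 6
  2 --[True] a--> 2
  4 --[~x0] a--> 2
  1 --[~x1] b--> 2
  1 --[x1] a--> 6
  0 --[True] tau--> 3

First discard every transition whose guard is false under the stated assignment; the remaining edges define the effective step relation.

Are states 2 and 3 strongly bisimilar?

Answer: NOT BISIMILAR

Trace:
Compute ~ classes (split until stable):
  π0 = {{0,1,2,3,4,5,6}}
  π1 = {{0},{1},{2},{3},{4,5},{6}}
Fixed point at round 2; 6 class(es).
class of 2: {2}; class of 3: {3}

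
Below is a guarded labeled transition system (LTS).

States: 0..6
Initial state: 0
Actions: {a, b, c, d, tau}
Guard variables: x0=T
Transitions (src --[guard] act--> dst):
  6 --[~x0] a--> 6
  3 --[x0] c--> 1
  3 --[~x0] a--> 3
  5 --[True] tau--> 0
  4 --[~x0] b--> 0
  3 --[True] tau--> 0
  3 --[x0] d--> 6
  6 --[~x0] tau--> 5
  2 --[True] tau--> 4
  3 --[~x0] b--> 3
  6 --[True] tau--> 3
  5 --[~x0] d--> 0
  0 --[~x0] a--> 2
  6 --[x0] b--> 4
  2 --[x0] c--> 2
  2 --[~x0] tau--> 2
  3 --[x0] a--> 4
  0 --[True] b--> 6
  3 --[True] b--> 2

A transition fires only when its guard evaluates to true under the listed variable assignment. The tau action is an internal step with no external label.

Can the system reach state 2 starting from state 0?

Answer: REACHABLE

Analysis:
Guard filter leaves 11 enabled edge(s).
depth 0: {0}
depth 1: {6}  cumulative {0,6}
depth 2: {3,4}  cumulative {0,3,4,6}
depth 3: {1,2}  cumulative {0,1,2,3,4,6}
R = {0,1,2,3,4,6}
Path to 2: b·tau·b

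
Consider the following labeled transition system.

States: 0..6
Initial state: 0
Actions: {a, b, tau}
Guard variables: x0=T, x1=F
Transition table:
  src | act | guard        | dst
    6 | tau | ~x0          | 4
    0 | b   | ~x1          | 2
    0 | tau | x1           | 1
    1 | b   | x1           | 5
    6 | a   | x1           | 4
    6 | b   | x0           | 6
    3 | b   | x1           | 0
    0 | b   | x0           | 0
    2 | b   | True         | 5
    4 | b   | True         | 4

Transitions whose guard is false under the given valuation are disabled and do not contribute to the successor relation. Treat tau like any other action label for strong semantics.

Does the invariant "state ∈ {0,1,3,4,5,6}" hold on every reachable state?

Inv-set: {0,1,3,4,5,6}
R = {0,2,5}
  0: ok
  2: VIOLATES
  5: ok
witness against invariant: b → 2

Answer: INVARIANT VIOLATED at state 2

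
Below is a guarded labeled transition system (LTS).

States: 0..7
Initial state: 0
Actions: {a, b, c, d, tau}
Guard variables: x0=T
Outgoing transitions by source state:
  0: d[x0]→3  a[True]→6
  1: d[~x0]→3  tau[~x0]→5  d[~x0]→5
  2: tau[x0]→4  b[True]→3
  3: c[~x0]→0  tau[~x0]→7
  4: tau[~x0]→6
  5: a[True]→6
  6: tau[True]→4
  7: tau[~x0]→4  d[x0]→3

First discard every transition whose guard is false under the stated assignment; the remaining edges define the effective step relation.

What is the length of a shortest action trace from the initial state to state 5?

Layered search for 5:
  L0 = {0}
  L1 = {3,6}
  L2 = {4}
5 never appears.

Answer: UNREACHABLE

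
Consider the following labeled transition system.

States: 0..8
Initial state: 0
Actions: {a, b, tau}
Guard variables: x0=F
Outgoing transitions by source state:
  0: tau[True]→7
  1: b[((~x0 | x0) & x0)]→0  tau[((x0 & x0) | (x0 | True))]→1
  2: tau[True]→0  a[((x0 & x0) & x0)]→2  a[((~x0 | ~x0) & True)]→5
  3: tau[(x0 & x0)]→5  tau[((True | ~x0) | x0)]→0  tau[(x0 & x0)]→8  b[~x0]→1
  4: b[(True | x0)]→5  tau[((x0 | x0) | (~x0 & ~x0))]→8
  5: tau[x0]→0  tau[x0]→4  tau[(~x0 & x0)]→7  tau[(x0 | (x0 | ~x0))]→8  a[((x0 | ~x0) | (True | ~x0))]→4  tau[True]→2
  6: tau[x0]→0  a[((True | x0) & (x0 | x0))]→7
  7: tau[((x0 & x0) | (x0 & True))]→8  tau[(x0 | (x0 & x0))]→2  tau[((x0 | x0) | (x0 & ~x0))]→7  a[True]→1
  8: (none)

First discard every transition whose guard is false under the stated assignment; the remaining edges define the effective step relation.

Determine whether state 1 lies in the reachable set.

Answer: REACHABLE

Working:
12 transition(s) survive guard evaluation.
L0 = {0}
L1 = {7}  now seen {0,7}
L2 = {1}  now seen {0,1,7}
R = {0,1,7}
Path to 1: tau·a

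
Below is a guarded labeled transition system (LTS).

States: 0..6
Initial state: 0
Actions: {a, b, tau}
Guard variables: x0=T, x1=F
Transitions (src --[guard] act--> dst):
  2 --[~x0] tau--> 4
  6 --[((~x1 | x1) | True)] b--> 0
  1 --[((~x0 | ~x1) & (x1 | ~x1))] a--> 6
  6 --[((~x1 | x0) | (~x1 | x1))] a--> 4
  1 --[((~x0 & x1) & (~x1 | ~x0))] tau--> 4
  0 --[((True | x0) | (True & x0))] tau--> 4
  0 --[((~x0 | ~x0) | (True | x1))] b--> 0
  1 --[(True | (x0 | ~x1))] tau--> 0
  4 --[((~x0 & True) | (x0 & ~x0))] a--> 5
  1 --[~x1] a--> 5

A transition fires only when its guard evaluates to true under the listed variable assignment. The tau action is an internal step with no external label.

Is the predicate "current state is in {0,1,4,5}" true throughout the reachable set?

Answer: INVARIANT HOLDS

Analysis:
Safe = {0,1,4,5}
Reach set: {0,4}
  0: safe
  4: safe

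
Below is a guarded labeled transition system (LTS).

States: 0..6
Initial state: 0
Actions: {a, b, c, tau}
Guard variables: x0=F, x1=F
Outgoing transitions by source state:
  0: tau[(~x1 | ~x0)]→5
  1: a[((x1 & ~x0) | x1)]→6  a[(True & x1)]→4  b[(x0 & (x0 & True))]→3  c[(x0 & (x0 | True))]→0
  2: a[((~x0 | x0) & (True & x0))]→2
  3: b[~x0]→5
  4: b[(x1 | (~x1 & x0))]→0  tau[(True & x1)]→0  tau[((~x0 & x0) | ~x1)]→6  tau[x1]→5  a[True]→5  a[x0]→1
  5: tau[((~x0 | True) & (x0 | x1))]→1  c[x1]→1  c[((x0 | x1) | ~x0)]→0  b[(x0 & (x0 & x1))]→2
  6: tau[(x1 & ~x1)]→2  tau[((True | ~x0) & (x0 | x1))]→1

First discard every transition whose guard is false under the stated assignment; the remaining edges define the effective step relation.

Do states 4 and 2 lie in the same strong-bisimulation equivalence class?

Refine partition for ~:
  P[0] = {{0,1,2,3,4,5,6}}
  P[1] = {{0},{1,2,6},{3},{4},{5}}
stable after 2 split(s): 5 block(s)
class of 4: {4}; class of 2: {1,2,6}

Answer: NOT BISIMILAR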